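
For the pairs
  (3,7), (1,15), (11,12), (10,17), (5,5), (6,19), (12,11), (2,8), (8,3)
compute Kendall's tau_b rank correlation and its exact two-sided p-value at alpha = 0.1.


Step 1: Enumerate the 36 unordered pairs (i,j) with i<j and classify each by sign(x_j-x_i) * sign(y_j-y_i).
  (1,2):dx=-2,dy=+8->D; (1,3):dx=+8,dy=+5->C; (1,4):dx=+7,dy=+10->C; (1,5):dx=+2,dy=-2->D
  (1,6):dx=+3,dy=+12->C; (1,7):dx=+9,dy=+4->C; (1,8):dx=-1,dy=+1->D; (1,9):dx=+5,dy=-4->D
  (2,3):dx=+10,dy=-3->D; (2,4):dx=+9,dy=+2->C; (2,5):dx=+4,dy=-10->D; (2,6):dx=+5,dy=+4->C
  (2,7):dx=+11,dy=-4->D; (2,8):dx=+1,dy=-7->D; (2,9):dx=+7,dy=-12->D; (3,4):dx=-1,dy=+5->D
  (3,5):dx=-6,dy=-7->C; (3,6):dx=-5,dy=+7->D; (3,7):dx=+1,dy=-1->D; (3,8):dx=-9,dy=-4->C
  (3,9):dx=-3,dy=-9->C; (4,5):dx=-5,dy=-12->C; (4,6):dx=-4,dy=+2->D; (4,7):dx=+2,dy=-6->D
  (4,8):dx=-8,dy=-9->C; (4,9):dx=-2,dy=-14->C; (5,6):dx=+1,dy=+14->C; (5,7):dx=+7,dy=+6->C
  (5,8):dx=-3,dy=+3->D; (5,9):dx=+3,dy=-2->D; (6,7):dx=+6,dy=-8->D; (6,8):dx=-4,dy=-11->C
  (6,9):dx=+2,dy=-16->D; (7,8):dx=-10,dy=-3->C; (7,9):dx=-4,dy=-8->C; (8,9):dx=+6,dy=-5->D
Step 2: C = 17, D = 19, total pairs = 36.
Step 3: tau = (C - D)/(n(n-1)/2) = (17 - 19)/36 = -0.055556.
Step 4: Exact two-sided p-value (enumerate n! = 362880 permutations of y under H0): p = 0.919455.
Step 5: alpha = 0.1. fail to reject H0.

tau_b = -0.0556 (C=17, D=19), p = 0.919455, fail to reject H0.


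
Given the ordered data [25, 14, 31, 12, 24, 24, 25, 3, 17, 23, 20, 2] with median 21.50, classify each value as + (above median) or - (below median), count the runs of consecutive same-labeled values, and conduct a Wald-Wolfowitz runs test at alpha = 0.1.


Step 1: Compute median = 21.50; label A = above, B = below.
Labels in order: ABABAAABBABB  (n_A = 6, n_B = 6)
Step 2: Count runs R = 8.
Step 3: Under H0 (random ordering), E[R] = 2*n_A*n_B/(n_A+n_B) + 1 = 2*6*6/12 + 1 = 7.0000.
        Var[R] = 2*n_A*n_B*(2*n_A*n_B - n_A - n_B) / ((n_A+n_B)^2 * (n_A+n_B-1)) = 4320/1584 = 2.7273.
        SD[R] = 1.6514.
Step 4: Continuity-corrected z = (R - 0.5 - E[R]) / SD[R] = (8 - 0.5 - 7.0000) / 1.6514 = 0.3028.
Step 5: Two-sided p-value via normal approximation = 2*(1 - Phi(|z|)) = 0.762069.
Step 6: alpha = 0.1. fail to reject H0.

R = 8, z = 0.3028, p = 0.762069, fail to reject H0.


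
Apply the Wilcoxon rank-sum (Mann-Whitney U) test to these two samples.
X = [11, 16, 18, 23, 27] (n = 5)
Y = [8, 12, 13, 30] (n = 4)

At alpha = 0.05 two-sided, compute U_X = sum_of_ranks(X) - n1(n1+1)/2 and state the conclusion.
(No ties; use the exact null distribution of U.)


Step 1: Combine and sort all 9 observations; assign midranks.
sorted (value, group): (8,Y), (11,X), (12,Y), (13,Y), (16,X), (18,X), (23,X), (27,X), (30,Y)
ranks: 8->1, 11->2, 12->3, 13->4, 16->5, 18->6, 23->7, 27->8, 30->9
Step 2: Rank sum for X: R1 = 2 + 5 + 6 + 7 + 8 = 28.
Step 3: U_X = R1 - n1(n1+1)/2 = 28 - 5*6/2 = 28 - 15 = 13.
       U_Y = n1*n2 - U_X = 20 - 13 = 7.
Step 4: No ties, so the exact null distribution of U (based on enumerating the C(9,5) = 126 equally likely rank assignments) gives the two-sided p-value.
Step 5: p-value = 0.555556; compare to alpha = 0.05. fail to reject H0.

U_X = 13, p = 0.555556, fail to reject H0 at alpha = 0.05.


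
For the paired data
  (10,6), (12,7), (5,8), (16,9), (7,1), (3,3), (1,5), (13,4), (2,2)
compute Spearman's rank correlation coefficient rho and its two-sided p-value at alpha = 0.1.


Step 1: Rank x and y separately (midranks; no ties here).
rank(x): 10->6, 12->7, 5->4, 16->9, 7->5, 3->3, 1->1, 13->8, 2->2
rank(y): 6->6, 7->7, 8->8, 9->9, 1->1, 3->3, 5->5, 4->4, 2->2
Step 2: d_i = R_x(i) - R_y(i); compute d_i^2.
  (6-6)^2=0, (7-7)^2=0, (4-8)^2=16, (9-9)^2=0, (5-1)^2=16, (3-3)^2=0, (1-5)^2=16, (8-4)^2=16, (2-2)^2=0
sum(d^2) = 64.
Step 3: rho = 1 - 6*64 / (9*(9^2 - 1)) = 1 - 384/720 = 0.466667.
Step 4: Under H0, t = rho * sqrt((n-2)/(1-rho^2)) = 1.3960 ~ t(7).
Step 5: Two-sided p-value from the t-distribution with 7 df = 0.205386.
Step 6: alpha = 0.1. fail to reject H0.

rho = 0.4667, p = 0.205386, fail to reject H0 at alpha = 0.1.


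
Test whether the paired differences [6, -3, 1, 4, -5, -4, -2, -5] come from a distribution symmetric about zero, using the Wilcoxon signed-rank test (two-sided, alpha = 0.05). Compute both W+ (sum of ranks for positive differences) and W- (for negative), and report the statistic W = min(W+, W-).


Step 1: Drop any zero differences (none here) and take |d_i|.
|d| = [6, 3, 1, 4, 5, 4, 2, 5]
Step 2: Midrank |d_i| (ties get averaged ranks).
ranks: |6|->8, |3|->3, |1|->1, |4|->4.5, |5|->6.5, |4|->4.5, |2|->2, |5|->6.5
Step 3: Attach original signs; sum ranks with positive sign and with negative sign.
W+ = 8 + 1 + 4.5 = 13.5
W- = 3 + 6.5 + 4.5 + 2 + 6.5 = 22.5
(Check: W+ + W- = 36 should equal n(n+1)/2 = 36.)
Step 4: Test statistic W = min(W+, W-) = 13.5.
Step 5: Ties in |d|, so use the tie-corrected normal approximation.
        E[W] = n(n+1)/4 = 8*9/4 = 18.
        Tie groups: |d|=4 (t=2), |d|=5 (t=2); sum(t^3 - t) = 12.
        Var[W] = n(n+1)(2n+1)/24 - sum(t^3-t)/48 = 1224/24 - 12/48 = 50.75.
        z = (W - E[W]) / sqrt(Var[W]) = (13.5 - 18) / 7.1239 = -0.6317.
        Two-sided p = 2*Phi(z) = 0.527599.
Step 6: alpha = 0.05. fail to reject H0.

W+ = 13.5, W- = 22.5, W = min = 13.5, p = 0.527599, fail to reject H0.


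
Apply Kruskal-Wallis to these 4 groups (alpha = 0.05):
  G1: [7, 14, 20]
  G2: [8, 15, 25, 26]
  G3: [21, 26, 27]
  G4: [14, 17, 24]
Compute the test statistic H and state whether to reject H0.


Step 1: Combine all N = 13 observations and assign midranks.
sorted (value, group, rank): (7,G1,1), (8,G2,2), (14,G1,3.5), (14,G4,3.5), (15,G2,5), (17,G4,6), (20,G1,7), (21,G3,8), (24,G4,9), (25,G2,10), (26,G2,11.5), (26,G3,11.5), (27,G3,13)
Step 2: Sum ranks within each group.
R_1 = 11.5 (n_1 = 3)
R_2 = 28.5 (n_2 = 4)
R_3 = 32.5 (n_3 = 3)
R_4 = 18.5 (n_4 = 3)
Step 3: H = 12/(N(N+1)) * sum(R_i^2/n_i) - 3(N+1)
     = 12/(13*14) * (11.5^2/3 + 28.5^2/4 + 32.5^2/3 + 18.5^2/3) - 3*14
     = 0.065934 * 713.312 - 42
     = 5.031593.
Step 4: Ties present; correction factor C = 1 - 12/(13^3 - 13) = 0.994505. Corrected H = 5.031593 / 0.994505 = 5.059392.
Step 5: Under H0, H ~ chi^2(3); p-value = 0.167499.
Step 6: alpha = 0.05. fail to reject H0.

H = 5.0594, df = 3, p = 0.167499, fail to reject H0.


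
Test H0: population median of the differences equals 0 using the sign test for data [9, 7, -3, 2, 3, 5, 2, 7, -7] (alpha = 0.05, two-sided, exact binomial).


Step 1: Discard zero differences. Original n = 9; n_eff = number of nonzero differences = 9.
Nonzero differences (with sign): +9, +7, -3, +2, +3, +5, +2, +7, -7
Step 2: Count signs: positive = 7, negative = 2.
Step 3: Under H0: P(positive) = 0.5, so the number of positives S ~ Bin(9, 0.5).
Step 4: Two-sided exact p-value = sum of Bin(9,0.5) probabilities at or below the observed probability = 0.179688.
Step 5: alpha = 0.05. fail to reject H0.

n_eff = 9, pos = 7, neg = 2, p = 0.179688, fail to reject H0.


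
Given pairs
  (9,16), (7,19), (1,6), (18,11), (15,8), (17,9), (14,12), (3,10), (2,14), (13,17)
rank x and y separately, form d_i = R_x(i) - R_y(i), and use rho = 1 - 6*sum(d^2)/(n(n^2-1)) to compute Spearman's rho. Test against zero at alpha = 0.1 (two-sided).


Step 1: Rank x and y separately (midranks; no ties here).
rank(x): 9->5, 7->4, 1->1, 18->10, 15->8, 17->9, 14->7, 3->3, 2->2, 13->6
rank(y): 16->8, 19->10, 6->1, 11->5, 8->2, 9->3, 12->6, 10->4, 14->7, 17->9
Step 2: d_i = R_x(i) - R_y(i); compute d_i^2.
  (5-8)^2=9, (4-10)^2=36, (1-1)^2=0, (10-5)^2=25, (8-2)^2=36, (9-3)^2=36, (7-6)^2=1, (3-4)^2=1, (2-7)^2=25, (6-9)^2=9
sum(d^2) = 178.
Step 3: rho = 1 - 6*178 / (10*(10^2 - 1)) = 1 - 1068/990 = -0.078788.
Step 4: Under H0, t = rho * sqrt((n-2)/(1-rho^2)) = -0.2235 ~ t(8).
Step 5: Two-sided p-value from the t-distribution with 8 df = 0.828717.
Step 6: alpha = 0.1. fail to reject H0.

rho = -0.0788, p = 0.828717, fail to reject H0 at alpha = 0.1.


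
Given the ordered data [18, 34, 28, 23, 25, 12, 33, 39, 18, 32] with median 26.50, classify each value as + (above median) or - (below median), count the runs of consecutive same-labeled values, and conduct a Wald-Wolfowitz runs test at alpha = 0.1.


Step 1: Compute median = 26.50; label A = above, B = below.
Labels in order: BAABBBAABA  (n_A = 5, n_B = 5)
Step 2: Count runs R = 6.
Step 3: Under H0 (random ordering), E[R] = 2*n_A*n_B/(n_A+n_B) + 1 = 2*5*5/10 + 1 = 6.0000.
        Var[R] = 2*n_A*n_B*(2*n_A*n_B - n_A - n_B) / ((n_A+n_B)^2 * (n_A+n_B-1)) = 2000/900 = 2.2222.
        SD[R] = 1.4907.
Step 4: R = E[R], so z = 0 with no continuity correction.
Step 5: Two-sided p-value via normal approximation = 2*(1 - Phi(|z|)) = 1.000000.
Step 6: alpha = 0.1. fail to reject H0.

R = 6, z = 0.0000, p = 1.000000, fail to reject H0.


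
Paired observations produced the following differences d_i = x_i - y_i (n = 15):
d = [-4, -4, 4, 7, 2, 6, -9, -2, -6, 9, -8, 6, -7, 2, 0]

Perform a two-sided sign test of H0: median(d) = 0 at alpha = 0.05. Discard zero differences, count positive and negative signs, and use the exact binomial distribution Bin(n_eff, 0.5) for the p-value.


Step 1: Discard zero differences. Original n = 15; n_eff = number of nonzero differences = 14.
Nonzero differences (with sign): -4, -4, +4, +7, +2, +6, -9, -2, -6, +9, -8, +6, -7, +2
Step 2: Count signs: positive = 7, negative = 7.
Step 3: Under H0: P(positive) = 0.5, so the number of positives S ~ Bin(14, 0.5).
Step 4: Two-sided exact p-value = sum of Bin(14,0.5) probabilities at or below the observed probability = 1.000000.
Step 5: alpha = 0.05. fail to reject H0.

n_eff = 14, pos = 7, neg = 7, p = 1.000000, fail to reject H0.


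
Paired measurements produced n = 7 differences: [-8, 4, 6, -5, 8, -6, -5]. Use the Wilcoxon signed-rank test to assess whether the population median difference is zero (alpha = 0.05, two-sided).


Step 1: Drop any zero differences (none here) and take |d_i|.
|d| = [8, 4, 6, 5, 8, 6, 5]
Step 2: Midrank |d_i| (ties get averaged ranks).
ranks: |8|->6.5, |4|->1, |6|->4.5, |5|->2.5, |8|->6.5, |6|->4.5, |5|->2.5
Step 3: Attach original signs; sum ranks with positive sign and with negative sign.
W+ = 1 + 4.5 + 6.5 = 12
W- = 6.5 + 2.5 + 4.5 + 2.5 = 16
(Check: W+ + W- = 28 should equal n(n+1)/2 = 28.)
Step 4: Test statistic W = min(W+, W-) = 12.
Step 5: Ties in |d|, so use the tie-corrected normal approximation.
        E[W] = n(n+1)/4 = 7*8/4 = 14.
        Tie groups: |d|=5 (t=2), |d|=6 (t=2), |d|=8 (t=2); sum(t^3 - t) = 18.
        Var[W] = n(n+1)(2n+1)/24 - sum(t^3-t)/48 = 840/24 - 18/48 = 34.625.
        z = (W - E[W]) / sqrt(Var[W]) = (12 - 14) / 5.8843 = -0.3399.
        Two-sided p = 2*Phi(z) = 0.733941.
Step 6: alpha = 0.05. fail to reject H0.

W+ = 12, W- = 16, W = min = 12, p = 0.733941, fail to reject H0.


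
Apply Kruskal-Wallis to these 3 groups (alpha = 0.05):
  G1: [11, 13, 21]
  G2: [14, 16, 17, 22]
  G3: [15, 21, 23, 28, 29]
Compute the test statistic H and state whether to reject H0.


Step 1: Combine all N = 12 observations and assign midranks.
sorted (value, group, rank): (11,G1,1), (13,G1,2), (14,G2,3), (15,G3,4), (16,G2,5), (17,G2,6), (21,G1,7.5), (21,G3,7.5), (22,G2,9), (23,G3,10), (28,G3,11), (29,G3,12)
Step 2: Sum ranks within each group.
R_1 = 10.5 (n_1 = 3)
R_2 = 23 (n_2 = 4)
R_3 = 44.5 (n_3 = 5)
Step 3: H = 12/(N(N+1)) * sum(R_i^2/n_i) - 3(N+1)
     = 12/(12*13) * (10.5^2/3 + 23^2/4 + 44.5^2/5) - 3*13
     = 0.076923 * 565.05 - 39
     = 4.465385.
Step 4: Ties present; correction factor C = 1 - 6/(12^3 - 12) = 0.996503. Corrected H = 4.465385 / 0.996503 = 4.481053.
Step 5: Under H0, H ~ chi^2(2); p-value = 0.106402.
Step 6: alpha = 0.05. fail to reject H0.

H = 4.4811, df = 2, p = 0.106402, fail to reject H0.


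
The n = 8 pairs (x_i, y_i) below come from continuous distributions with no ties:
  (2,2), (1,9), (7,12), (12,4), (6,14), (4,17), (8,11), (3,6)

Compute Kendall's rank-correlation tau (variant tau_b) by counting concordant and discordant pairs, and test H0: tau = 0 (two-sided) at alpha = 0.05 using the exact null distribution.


Step 1: Enumerate the 28 unordered pairs (i,j) with i<j and classify each by sign(x_j-x_i) * sign(y_j-y_i).
  (1,2):dx=-1,dy=+7->D; (1,3):dx=+5,dy=+10->C; (1,4):dx=+10,dy=+2->C; (1,5):dx=+4,dy=+12->C
  (1,6):dx=+2,dy=+15->C; (1,7):dx=+6,dy=+9->C; (1,8):dx=+1,dy=+4->C; (2,3):dx=+6,dy=+3->C
  (2,4):dx=+11,dy=-5->D; (2,5):dx=+5,dy=+5->C; (2,6):dx=+3,dy=+8->C; (2,7):dx=+7,dy=+2->C
  (2,8):dx=+2,dy=-3->D; (3,4):dx=+5,dy=-8->D; (3,5):dx=-1,dy=+2->D; (3,6):dx=-3,dy=+5->D
  (3,7):dx=+1,dy=-1->D; (3,8):dx=-4,dy=-6->C; (4,5):dx=-6,dy=+10->D; (4,6):dx=-8,dy=+13->D
  (4,7):dx=-4,dy=+7->D; (4,8):dx=-9,dy=+2->D; (5,6):dx=-2,dy=+3->D; (5,7):dx=+2,dy=-3->D
  (5,8):dx=-3,dy=-8->C; (6,7):dx=+4,dy=-6->D; (6,8):dx=-1,dy=-11->C; (7,8):dx=-5,dy=-5->C
Step 2: C = 14, D = 14, total pairs = 28.
Step 3: tau = (C - D)/(n(n-1)/2) = (14 - 14)/28 = 0.000000.
Step 4: Exact two-sided p-value (enumerate n! = 40320 permutations of y under H0): p = 1.000000.
Step 5: alpha = 0.05. fail to reject H0.

tau_b = 0.0000 (C=14, D=14), p = 1.000000, fail to reject H0.


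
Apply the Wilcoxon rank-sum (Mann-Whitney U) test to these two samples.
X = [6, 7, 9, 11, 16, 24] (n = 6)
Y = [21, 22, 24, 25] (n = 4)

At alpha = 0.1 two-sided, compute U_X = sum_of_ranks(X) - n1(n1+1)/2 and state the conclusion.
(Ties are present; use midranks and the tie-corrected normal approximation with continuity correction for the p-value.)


Step 1: Combine and sort all 10 observations; assign midranks.
sorted (value, group): (6,X), (7,X), (9,X), (11,X), (16,X), (21,Y), (22,Y), (24,X), (24,Y), (25,Y)
ranks: 6->1, 7->2, 9->3, 11->4, 16->5, 21->6, 22->7, 24->8.5, 24->8.5, 25->10
Step 2: Rank sum for X: R1 = 1 + 2 + 3 + 4 + 5 + 8.5 = 23.5.
Step 3: U_X = R1 - n1(n1+1)/2 = 23.5 - 6*7/2 = 23.5 - 21 = 2.5.
       U_Y = n1*n2 - U_X = 24 - 2.5 = 21.5.
Step 4: Ties are present, so use the tie-corrected normal approximation (with continuity correction) for the p-value.
Step 5: p-value = 0.054273; compare to alpha = 0.1. reject H0.

U_X = 2.5, p = 0.054273, reject H0 at alpha = 0.1.


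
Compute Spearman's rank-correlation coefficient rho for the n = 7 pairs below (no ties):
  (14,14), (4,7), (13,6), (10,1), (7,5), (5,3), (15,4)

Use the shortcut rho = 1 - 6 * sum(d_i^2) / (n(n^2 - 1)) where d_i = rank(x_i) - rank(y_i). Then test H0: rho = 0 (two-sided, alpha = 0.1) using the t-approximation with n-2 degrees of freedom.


Step 1: Rank x and y separately (midranks; no ties here).
rank(x): 14->6, 4->1, 13->5, 10->4, 7->3, 5->2, 15->7
rank(y): 14->7, 7->6, 6->5, 1->1, 5->4, 3->2, 4->3
Step 2: d_i = R_x(i) - R_y(i); compute d_i^2.
  (6-7)^2=1, (1-6)^2=25, (5-5)^2=0, (4-1)^2=9, (3-4)^2=1, (2-2)^2=0, (7-3)^2=16
sum(d^2) = 52.
Step 3: rho = 1 - 6*52 / (7*(7^2 - 1)) = 1 - 312/336 = 0.071429.
Step 4: Under H0, t = rho * sqrt((n-2)/(1-rho^2)) = 0.1601 ~ t(5).
Step 5: Two-sided p-value from the t-distribution with 5 df = 0.879048.
Step 6: alpha = 0.1. fail to reject H0.

rho = 0.0714, p = 0.879048, fail to reject H0 at alpha = 0.1.


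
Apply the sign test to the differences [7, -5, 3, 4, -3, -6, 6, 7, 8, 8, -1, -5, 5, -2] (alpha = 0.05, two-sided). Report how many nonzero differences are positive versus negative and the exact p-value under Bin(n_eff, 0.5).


Step 1: Discard zero differences. Original n = 14; n_eff = number of nonzero differences = 14.
Nonzero differences (with sign): +7, -5, +3, +4, -3, -6, +6, +7, +8, +8, -1, -5, +5, -2
Step 2: Count signs: positive = 8, negative = 6.
Step 3: Under H0: P(positive) = 0.5, so the number of positives S ~ Bin(14, 0.5).
Step 4: Two-sided exact p-value = sum of Bin(14,0.5) probabilities at or below the observed probability = 0.790527.
Step 5: alpha = 0.05. fail to reject H0.

n_eff = 14, pos = 8, neg = 6, p = 0.790527, fail to reject H0.


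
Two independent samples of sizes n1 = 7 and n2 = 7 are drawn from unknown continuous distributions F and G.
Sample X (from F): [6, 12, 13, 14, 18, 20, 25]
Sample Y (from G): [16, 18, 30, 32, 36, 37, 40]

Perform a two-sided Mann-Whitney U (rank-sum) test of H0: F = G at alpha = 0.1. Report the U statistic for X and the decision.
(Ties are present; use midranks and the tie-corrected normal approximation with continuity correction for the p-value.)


Step 1: Combine and sort all 14 observations; assign midranks.
sorted (value, group): (6,X), (12,X), (13,X), (14,X), (16,Y), (18,X), (18,Y), (20,X), (25,X), (30,Y), (32,Y), (36,Y), (37,Y), (40,Y)
ranks: 6->1, 12->2, 13->3, 14->4, 16->5, 18->6.5, 18->6.5, 20->8, 25->9, 30->10, 32->11, 36->12, 37->13, 40->14
Step 2: Rank sum for X: R1 = 1 + 2 + 3 + 4 + 6.5 + 8 + 9 = 33.5.
Step 3: U_X = R1 - n1(n1+1)/2 = 33.5 - 7*8/2 = 33.5 - 28 = 5.5.
       U_Y = n1*n2 - U_X = 49 - 5.5 = 43.5.
Step 4: Ties are present, so use the tie-corrected normal approximation (with continuity correction) for the p-value.
Step 5: p-value = 0.017960; compare to alpha = 0.1. reject H0.

U_X = 5.5, p = 0.017960, reject H0 at alpha = 0.1.


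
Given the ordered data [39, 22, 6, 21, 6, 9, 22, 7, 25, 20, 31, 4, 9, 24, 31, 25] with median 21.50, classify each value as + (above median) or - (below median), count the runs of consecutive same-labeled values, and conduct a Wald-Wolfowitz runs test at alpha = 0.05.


Step 1: Compute median = 21.50; label A = above, B = below.
Labels in order: AABBBBABABABBAAA  (n_A = 8, n_B = 8)
Step 2: Count runs R = 9.
Step 3: Under H0 (random ordering), E[R] = 2*n_A*n_B/(n_A+n_B) + 1 = 2*8*8/16 + 1 = 9.0000.
        Var[R] = 2*n_A*n_B*(2*n_A*n_B - n_A - n_B) / ((n_A+n_B)^2 * (n_A+n_B-1)) = 14336/3840 = 3.7333.
        SD[R] = 1.9322.
Step 4: R = E[R], so z = 0 with no continuity correction.
Step 5: Two-sided p-value via normal approximation = 2*(1 - Phi(|z|)) = 1.000000.
Step 6: alpha = 0.05. fail to reject H0.

R = 9, z = 0.0000, p = 1.000000, fail to reject H0.


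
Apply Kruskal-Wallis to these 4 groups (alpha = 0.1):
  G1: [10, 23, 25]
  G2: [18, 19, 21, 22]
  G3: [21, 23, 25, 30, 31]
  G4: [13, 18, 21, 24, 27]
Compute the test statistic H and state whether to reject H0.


Step 1: Combine all N = 17 observations and assign midranks.
sorted (value, group, rank): (10,G1,1), (13,G4,2), (18,G2,3.5), (18,G4,3.5), (19,G2,5), (21,G2,7), (21,G3,7), (21,G4,7), (22,G2,9), (23,G1,10.5), (23,G3,10.5), (24,G4,12), (25,G1,13.5), (25,G3,13.5), (27,G4,15), (30,G3,16), (31,G3,17)
Step 2: Sum ranks within each group.
R_1 = 25 (n_1 = 3)
R_2 = 24.5 (n_2 = 4)
R_3 = 64 (n_3 = 5)
R_4 = 39.5 (n_4 = 5)
Step 3: H = 12/(N(N+1)) * sum(R_i^2/n_i) - 3(N+1)
     = 12/(17*18) * (25^2/3 + 24.5^2/4 + 64^2/5 + 39.5^2/5) - 3*18
     = 0.039216 * 1489.65 - 54
     = 4.417484.
Step 4: Ties present; correction factor C = 1 - 42/(17^3 - 17) = 0.991422. Corrected H = 4.417484 / 0.991422 = 4.455707.
Step 5: Under H0, H ~ chi^2(3); p-value = 0.216275.
Step 6: alpha = 0.1. fail to reject H0.

H = 4.4557, df = 3, p = 0.216275, fail to reject H0.


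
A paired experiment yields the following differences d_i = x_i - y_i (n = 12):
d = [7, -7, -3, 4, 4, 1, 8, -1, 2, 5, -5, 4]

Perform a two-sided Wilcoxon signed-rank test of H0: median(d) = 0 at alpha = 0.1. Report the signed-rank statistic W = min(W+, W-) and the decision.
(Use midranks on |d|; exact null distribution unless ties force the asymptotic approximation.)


Step 1: Drop any zero differences (none here) and take |d_i|.
|d| = [7, 7, 3, 4, 4, 1, 8, 1, 2, 5, 5, 4]
Step 2: Midrank |d_i| (ties get averaged ranks).
ranks: |7|->10.5, |7|->10.5, |3|->4, |4|->6, |4|->6, |1|->1.5, |8|->12, |1|->1.5, |2|->3, |5|->8.5, |5|->8.5, |4|->6
Step 3: Attach original signs; sum ranks with positive sign and with negative sign.
W+ = 10.5 + 6 + 6 + 1.5 + 12 + 3 + 8.5 + 6 = 53.5
W- = 10.5 + 4 + 1.5 + 8.5 = 24.5
(Check: W+ + W- = 78 should equal n(n+1)/2 = 78.)
Step 4: Test statistic W = min(W+, W-) = 24.5.
Step 5: Ties in |d|, so use the tie-corrected normal approximation.
        E[W] = n(n+1)/4 = 12*13/4 = 39.
        Tie groups: |d|=1 (t=2), |d|=4 (t=3), |d|=5 (t=2), |d|=7 (t=2); sum(t^3 - t) = 42.
        Var[W] = n(n+1)(2n+1)/24 - sum(t^3-t)/48 = 3900/24 - 42/48 = 161.625.
        z = (W - E[W]) / sqrt(Var[W]) = (24.5 - 39) / 12.7132 = -1.1405.
        Two-sided p = 2*Phi(z) = 0.254058.
Step 6: alpha = 0.1. fail to reject H0.

W+ = 53.5, W- = 24.5, W = min = 24.5, p = 0.254058, fail to reject H0.


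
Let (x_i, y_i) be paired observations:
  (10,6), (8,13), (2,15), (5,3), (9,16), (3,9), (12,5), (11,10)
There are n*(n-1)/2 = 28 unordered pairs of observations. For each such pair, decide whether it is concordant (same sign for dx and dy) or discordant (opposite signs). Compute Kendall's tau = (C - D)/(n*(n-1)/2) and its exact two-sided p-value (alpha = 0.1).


Step 1: Enumerate the 28 unordered pairs (i,j) with i<j and classify each by sign(x_j-x_i) * sign(y_j-y_i).
  (1,2):dx=-2,dy=+7->D; (1,3):dx=-8,dy=+9->D; (1,4):dx=-5,dy=-3->C; (1,5):dx=-1,dy=+10->D
  (1,6):dx=-7,dy=+3->D; (1,7):dx=+2,dy=-1->D; (1,8):dx=+1,dy=+4->C; (2,3):dx=-6,dy=+2->D
  (2,4):dx=-3,dy=-10->C; (2,5):dx=+1,dy=+3->C; (2,6):dx=-5,dy=-4->C; (2,7):dx=+4,dy=-8->D
  (2,8):dx=+3,dy=-3->D; (3,4):dx=+3,dy=-12->D; (3,5):dx=+7,dy=+1->C; (3,6):dx=+1,dy=-6->D
  (3,7):dx=+10,dy=-10->D; (3,8):dx=+9,dy=-5->D; (4,5):dx=+4,dy=+13->C; (4,6):dx=-2,dy=+6->D
  (4,7):dx=+7,dy=+2->C; (4,8):dx=+6,dy=+7->C; (5,6):dx=-6,dy=-7->C; (5,7):dx=+3,dy=-11->D
  (5,8):dx=+2,dy=-6->D; (6,7):dx=+9,dy=-4->D; (6,8):dx=+8,dy=+1->C; (7,8):dx=-1,dy=+5->D
Step 2: C = 11, D = 17, total pairs = 28.
Step 3: tau = (C - D)/(n(n-1)/2) = (11 - 17)/28 = -0.214286.
Step 4: Exact two-sided p-value (enumerate n! = 40320 permutations of y under H0): p = 0.548413.
Step 5: alpha = 0.1. fail to reject H0.

tau_b = -0.2143 (C=11, D=17), p = 0.548413, fail to reject H0.


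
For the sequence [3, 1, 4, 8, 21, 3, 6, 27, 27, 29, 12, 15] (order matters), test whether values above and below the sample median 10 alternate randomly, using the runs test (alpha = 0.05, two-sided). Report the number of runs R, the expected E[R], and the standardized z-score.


Step 1: Compute median = 10; label A = above, B = below.
Labels in order: BBBBABBAAAAA  (n_A = 6, n_B = 6)
Step 2: Count runs R = 4.
Step 3: Under H0 (random ordering), E[R] = 2*n_A*n_B/(n_A+n_B) + 1 = 2*6*6/12 + 1 = 7.0000.
        Var[R] = 2*n_A*n_B*(2*n_A*n_B - n_A - n_B) / ((n_A+n_B)^2 * (n_A+n_B-1)) = 4320/1584 = 2.7273.
        SD[R] = 1.6514.
Step 4: Continuity-corrected z = (R + 0.5 - E[R]) / SD[R] = (4 + 0.5 - 7.0000) / 1.6514 = -1.5138.
Step 5: Two-sided p-value via normal approximation = 2*(1 - Phi(|z|)) = 0.130070.
Step 6: alpha = 0.05. fail to reject H0.

R = 4, z = -1.5138, p = 0.130070, fail to reject H0.


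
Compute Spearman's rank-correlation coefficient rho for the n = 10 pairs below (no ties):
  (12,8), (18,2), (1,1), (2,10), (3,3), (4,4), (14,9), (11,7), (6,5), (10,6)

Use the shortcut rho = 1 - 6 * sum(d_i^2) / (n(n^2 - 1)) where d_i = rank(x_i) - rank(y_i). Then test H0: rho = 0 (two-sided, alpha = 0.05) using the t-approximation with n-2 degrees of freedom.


Step 1: Rank x and y separately (midranks; no ties here).
rank(x): 12->8, 18->10, 1->1, 2->2, 3->3, 4->4, 14->9, 11->7, 6->5, 10->6
rank(y): 8->8, 2->2, 1->1, 10->10, 3->3, 4->4, 9->9, 7->7, 5->5, 6->6
Step 2: d_i = R_x(i) - R_y(i); compute d_i^2.
  (8-8)^2=0, (10-2)^2=64, (1-1)^2=0, (2-10)^2=64, (3-3)^2=0, (4-4)^2=0, (9-9)^2=0, (7-7)^2=0, (5-5)^2=0, (6-6)^2=0
sum(d^2) = 128.
Step 3: rho = 1 - 6*128 / (10*(10^2 - 1)) = 1 - 768/990 = 0.224242.
Step 4: Under H0, t = rho * sqrt((n-2)/(1-rho^2)) = 0.6508 ~ t(8).
Step 5: Two-sided p-value from the t-distribution with 8 df = 0.533401.
Step 6: alpha = 0.05. fail to reject H0.

rho = 0.2242, p = 0.533401, fail to reject H0 at alpha = 0.05.


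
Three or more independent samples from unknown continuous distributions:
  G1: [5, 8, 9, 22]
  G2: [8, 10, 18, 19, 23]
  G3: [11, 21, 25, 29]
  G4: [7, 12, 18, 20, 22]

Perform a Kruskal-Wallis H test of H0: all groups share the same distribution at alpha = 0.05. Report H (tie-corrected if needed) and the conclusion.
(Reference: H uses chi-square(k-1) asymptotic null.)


Step 1: Combine all N = 18 observations and assign midranks.
sorted (value, group, rank): (5,G1,1), (7,G4,2), (8,G1,3.5), (8,G2,3.5), (9,G1,5), (10,G2,6), (11,G3,7), (12,G4,8), (18,G2,9.5), (18,G4,9.5), (19,G2,11), (20,G4,12), (21,G3,13), (22,G1,14.5), (22,G4,14.5), (23,G2,16), (25,G3,17), (29,G3,18)
Step 2: Sum ranks within each group.
R_1 = 24 (n_1 = 4)
R_2 = 46 (n_2 = 5)
R_3 = 55 (n_3 = 4)
R_4 = 46 (n_4 = 5)
Step 3: H = 12/(N(N+1)) * sum(R_i^2/n_i) - 3(N+1)
     = 12/(18*19) * (24^2/4 + 46^2/5 + 55^2/4 + 46^2/5) - 3*19
     = 0.035088 * 1746.65 - 57
     = 4.285965.
Step 4: Ties present; correction factor C = 1 - 18/(18^3 - 18) = 0.996904. Corrected H = 4.285965 / 0.996904 = 4.299275.
Step 5: Under H0, H ~ chi^2(3); p-value = 0.230909.
Step 6: alpha = 0.05. fail to reject H0.

H = 4.2993, df = 3, p = 0.230909, fail to reject H0.


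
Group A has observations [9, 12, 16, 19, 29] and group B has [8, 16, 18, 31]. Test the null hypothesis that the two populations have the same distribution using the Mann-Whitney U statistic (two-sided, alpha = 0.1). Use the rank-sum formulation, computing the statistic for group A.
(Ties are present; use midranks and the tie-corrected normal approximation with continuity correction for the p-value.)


Step 1: Combine and sort all 9 observations; assign midranks.
sorted (value, group): (8,Y), (9,X), (12,X), (16,X), (16,Y), (18,Y), (19,X), (29,X), (31,Y)
ranks: 8->1, 9->2, 12->3, 16->4.5, 16->4.5, 18->6, 19->7, 29->8, 31->9
Step 2: Rank sum for X: R1 = 2 + 3 + 4.5 + 7 + 8 = 24.5.
Step 3: U_X = R1 - n1(n1+1)/2 = 24.5 - 5*6/2 = 24.5 - 15 = 9.5.
       U_Y = n1*n2 - U_X = 20 - 9.5 = 10.5.
Step 4: Ties are present, so use the tie-corrected normal approximation (with continuity correction) for the p-value.
Step 5: p-value = 1.000000; compare to alpha = 0.1. fail to reject H0.

U_X = 9.5, p = 1.000000, fail to reject H0 at alpha = 0.1.


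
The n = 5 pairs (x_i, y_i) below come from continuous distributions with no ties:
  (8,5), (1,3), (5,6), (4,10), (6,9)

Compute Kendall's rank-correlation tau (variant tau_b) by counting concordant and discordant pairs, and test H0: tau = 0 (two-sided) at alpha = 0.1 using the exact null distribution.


Step 1: Enumerate the 10 unordered pairs (i,j) with i<j and classify each by sign(x_j-x_i) * sign(y_j-y_i).
  (1,2):dx=-7,dy=-2->C; (1,3):dx=-3,dy=+1->D; (1,4):dx=-4,dy=+5->D; (1,5):dx=-2,dy=+4->D
  (2,3):dx=+4,dy=+3->C; (2,4):dx=+3,dy=+7->C; (2,5):dx=+5,dy=+6->C; (3,4):dx=-1,dy=+4->D
  (3,5):dx=+1,dy=+3->C; (4,5):dx=+2,dy=-1->D
Step 2: C = 5, D = 5, total pairs = 10.
Step 3: tau = (C - D)/(n(n-1)/2) = (5 - 5)/10 = 0.000000.
Step 4: Exact two-sided p-value (enumerate n! = 120 permutations of y under H0): p = 1.000000.
Step 5: alpha = 0.1. fail to reject H0.

tau_b = 0.0000 (C=5, D=5), p = 1.000000, fail to reject H0.


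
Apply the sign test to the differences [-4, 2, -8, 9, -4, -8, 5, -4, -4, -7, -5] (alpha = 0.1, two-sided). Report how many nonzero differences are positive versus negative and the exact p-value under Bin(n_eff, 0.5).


Step 1: Discard zero differences. Original n = 11; n_eff = number of nonzero differences = 11.
Nonzero differences (with sign): -4, +2, -8, +9, -4, -8, +5, -4, -4, -7, -5
Step 2: Count signs: positive = 3, negative = 8.
Step 3: Under H0: P(positive) = 0.5, so the number of positives S ~ Bin(11, 0.5).
Step 4: Two-sided exact p-value = sum of Bin(11,0.5) probabilities at or below the observed probability = 0.226562.
Step 5: alpha = 0.1. fail to reject H0.

n_eff = 11, pos = 3, neg = 8, p = 0.226562, fail to reject H0.


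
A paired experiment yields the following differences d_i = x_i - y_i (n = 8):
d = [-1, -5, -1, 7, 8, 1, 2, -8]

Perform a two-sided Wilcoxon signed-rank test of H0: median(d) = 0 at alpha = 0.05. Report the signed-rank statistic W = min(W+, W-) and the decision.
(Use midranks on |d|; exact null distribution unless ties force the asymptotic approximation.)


Step 1: Drop any zero differences (none here) and take |d_i|.
|d| = [1, 5, 1, 7, 8, 1, 2, 8]
Step 2: Midrank |d_i| (ties get averaged ranks).
ranks: |1|->2, |5|->5, |1|->2, |7|->6, |8|->7.5, |1|->2, |2|->4, |8|->7.5
Step 3: Attach original signs; sum ranks with positive sign and with negative sign.
W+ = 6 + 7.5 + 2 + 4 = 19.5
W- = 2 + 5 + 2 + 7.5 = 16.5
(Check: W+ + W- = 36 should equal n(n+1)/2 = 36.)
Step 4: Test statistic W = min(W+, W-) = 16.5.
Step 5: Ties in |d|, so use the tie-corrected normal approximation.
        E[W] = n(n+1)/4 = 8*9/4 = 18.
        Tie groups: |d|=1 (t=3), |d|=8 (t=2); sum(t^3 - t) = 30.
        Var[W] = n(n+1)(2n+1)/24 - sum(t^3-t)/48 = 1224/24 - 30/48 = 50.375.
        z = (W - E[W]) / sqrt(Var[W]) = (16.5 - 18) / 7.0975 = -0.2113.
        Two-sided p = 2*Phi(z) = 0.832621.
Step 6: alpha = 0.05. fail to reject H0.

W+ = 19.5, W- = 16.5, W = min = 16.5, p = 0.832621, fail to reject H0.


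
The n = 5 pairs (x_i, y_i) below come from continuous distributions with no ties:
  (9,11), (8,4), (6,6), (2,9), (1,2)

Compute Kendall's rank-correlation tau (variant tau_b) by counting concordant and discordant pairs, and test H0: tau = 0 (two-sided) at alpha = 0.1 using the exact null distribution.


Step 1: Enumerate the 10 unordered pairs (i,j) with i<j and classify each by sign(x_j-x_i) * sign(y_j-y_i).
  (1,2):dx=-1,dy=-7->C; (1,3):dx=-3,dy=-5->C; (1,4):dx=-7,dy=-2->C; (1,5):dx=-8,dy=-9->C
  (2,3):dx=-2,dy=+2->D; (2,4):dx=-6,dy=+5->D; (2,5):dx=-7,dy=-2->C; (3,4):dx=-4,dy=+3->D
  (3,5):dx=-5,dy=-4->C; (4,5):dx=-1,dy=-7->C
Step 2: C = 7, D = 3, total pairs = 10.
Step 3: tau = (C - D)/(n(n-1)/2) = (7 - 3)/10 = 0.400000.
Step 4: Exact two-sided p-value (enumerate n! = 120 permutations of y under H0): p = 0.483333.
Step 5: alpha = 0.1. fail to reject H0.

tau_b = 0.4000 (C=7, D=3), p = 0.483333, fail to reject H0.


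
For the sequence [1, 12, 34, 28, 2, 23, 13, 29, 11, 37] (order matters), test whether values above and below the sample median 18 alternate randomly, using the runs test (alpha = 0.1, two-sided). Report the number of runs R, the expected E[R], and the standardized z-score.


Step 1: Compute median = 18; label A = above, B = below.
Labels in order: BBAABABABA  (n_A = 5, n_B = 5)
Step 2: Count runs R = 8.
Step 3: Under H0 (random ordering), E[R] = 2*n_A*n_B/(n_A+n_B) + 1 = 2*5*5/10 + 1 = 6.0000.
        Var[R] = 2*n_A*n_B*(2*n_A*n_B - n_A - n_B) / ((n_A+n_B)^2 * (n_A+n_B-1)) = 2000/900 = 2.2222.
        SD[R] = 1.4907.
Step 4: Continuity-corrected z = (R - 0.5 - E[R]) / SD[R] = (8 - 0.5 - 6.0000) / 1.4907 = 1.0062.
Step 5: Two-sided p-value via normal approximation = 2*(1 - Phi(|z|)) = 0.314305.
Step 6: alpha = 0.1. fail to reject H0.

R = 8, z = 1.0062, p = 0.314305, fail to reject H0.


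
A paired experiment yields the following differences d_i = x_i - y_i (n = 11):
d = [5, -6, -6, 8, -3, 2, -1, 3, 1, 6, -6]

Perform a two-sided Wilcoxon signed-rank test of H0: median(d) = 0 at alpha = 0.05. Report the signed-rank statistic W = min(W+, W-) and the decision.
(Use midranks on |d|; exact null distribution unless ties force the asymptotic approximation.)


Step 1: Drop any zero differences (none here) and take |d_i|.
|d| = [5, 6, 6, 8, 3, 2, 1, 3, 1, 6, 6]
Step 2: Midrank |d_i| (ties get averaged ranks).
ranks: |5|->6, |6|->8.5, |6|->8.5, |8|->11, |3|->4.5, |2|->3, |1|->1.5, |3|->4.5, |1|->1.5, |6|->8.5, |6|->8.5
Step 3: Attach original signs; sum ranks with positive sign and with negative sign.
W+ = 6 + 11 + 3 + 4.5 + 1.5 + 8.5 = 34.5
W- = 8.5 + 8.5 + 4.5 + 1.5 + 8.5 = 31.5
(Check: W+ + W- = 66 should equal n(n+1)/2 = 66.)
Step 4: Test statistic W = min(W+, W-) = 31.5.
Step 5: Ties in |d|, so use the tie-corrected normal approximation.
        E[W] = n(n+1)/4 = 11*12/4 = 33.
        Tie groups: |d|=1 (t=2), |d|=3 (t=2), |d|=6 (t=4); sum(t^3 - t) = 72.
        Var[W] = n(n+1)(2n+1)/24 - sum(t^3-t)/48 = 3036/24 - 72/48 = 125.
        z = (W - E[W]) / sqrt(Var[W]) = (31.5 - 33) / 11.1803 = -0.1342.
        Two-sided p = 2*Phi(z) = 0.893273.
Step 6: alpha = 0.05. fail to reject H0.

W+ = 34.5, W- = 31.5, W = min = 31.5, p = 0.893273, fail to reject H0.


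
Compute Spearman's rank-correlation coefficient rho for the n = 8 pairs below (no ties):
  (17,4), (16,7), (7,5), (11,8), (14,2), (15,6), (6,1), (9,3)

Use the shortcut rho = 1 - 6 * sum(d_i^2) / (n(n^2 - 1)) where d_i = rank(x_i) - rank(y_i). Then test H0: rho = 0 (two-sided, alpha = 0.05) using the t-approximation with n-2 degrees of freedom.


Step 1: Rank x and y separately (midranks; no ties here).
rank(x): 17->8, 16->7, 7->2, 11->4, 14->5, 15->6, 6->1, 9->3
rank(y): 4->4, 7->7, 5->5, 8->8, 2->2, 6->6, 1->1, 3->3
Step 2: d_i = R_x(i) - R_y(i); compute d_i^2.
  (8-4)^2=16, (7-7)^2=0, (2-5)^2=9, (4-8)^2=16, (5-2)^2=9, (6-6)^2=0, (1-1)^2=0, (3-3)^2=0
sum(d^2) = 50.
Step 3: rho = 1 - 6*50 / (8*(8^2 - 1)) = 1 - 300/504 = 0.404762.
Step 4: Under H0, t = rho * sqrt((n-2)/(1-rho^2)) = 1.0842 ~ t(6).
Step 5: Two-sided p-value from the t-distribution with 6 df = 0.319889.
Step 6: alpha = 0.05. fail to reject H0.

rho = 0.4048, p = 0.319889, fail to reject H0 at alpha = 0.05.


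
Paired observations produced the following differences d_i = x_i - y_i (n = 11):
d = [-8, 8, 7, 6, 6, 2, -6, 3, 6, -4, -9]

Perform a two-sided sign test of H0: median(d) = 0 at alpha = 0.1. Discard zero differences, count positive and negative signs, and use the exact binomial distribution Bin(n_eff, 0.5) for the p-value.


Step 1: Discard zero differences. Original n = 11; n_eff = number of nonzero differences = 11.
Nonzero differences (with sign): -8, +8, +7, +6, +6, +2, -6, +3, +6, -4, -9
Step 2: Count signs: positive = 7, negative = 4.
Step 3: Under H0: P(positive) = 0.5, so the number of positives S ~ Bin(11, 0.5).
Step 4: Two-sided exact p-value = sum of Bin(11,0.5) probabilities at or below the observed probability = 0.548828.
Step 5: alpha = 0.1. fail to reject H0.

n_eff = 11, pos = 7, neg = 4, p = 0.548828, fail to reject H0.


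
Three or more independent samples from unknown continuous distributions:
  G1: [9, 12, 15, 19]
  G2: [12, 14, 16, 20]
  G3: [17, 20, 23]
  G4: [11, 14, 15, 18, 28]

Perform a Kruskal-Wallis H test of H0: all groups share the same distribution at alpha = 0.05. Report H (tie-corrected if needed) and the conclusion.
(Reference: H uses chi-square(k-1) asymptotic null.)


Step 1: Combine all N = 16 observations and assign midranks.
sorted (value, group, rank): (9,G1,1), (11,G4,2), (12,G1,3.5), (12,G2,3.5), (14,G2,5.5), (14,G4,5.5), (15,G1,7.5), (15,G4,7.5), (16,G2,9), (17,G3,10), (18,G4,11), (19,G1,12), (20,G2,13.5), (20,G3,13.5), (23,G3,15), (28,G4,16)
Step 2: Sum ranks within each group.
R_1 = 24 (n_1 = 4)
R_2 = 31.5 (n_2 = 4)
R_3 = 38.5 (n_3 = 3)
R_4 = 42 (n_4 = 5)
Step 3: H = 12/(N(N+1)) * sum(R_i^2/n_i) - 3(N+1)
     = 12/(16*17) * (24^2/4 + 31.5^2/4 + 38.5^2/3 + 42^2/5) - 3*17
     = 0.044118 * 1238.95 - 51
     = 3.659375.
Step 4: Ties present; correction factor C = 1 - 24/(16^3 - 16) = 0.994118. Corrected H = 3.659375 / 0.994118 = 3.681028.
Step 5: Under H0, H ~ chi^2(3); p-value = 0.298031.
Step 6: alpha = 0.05. fail to reject H0.

H = 3.6810, df = 3, p = 0.298031, fail to reject H0.


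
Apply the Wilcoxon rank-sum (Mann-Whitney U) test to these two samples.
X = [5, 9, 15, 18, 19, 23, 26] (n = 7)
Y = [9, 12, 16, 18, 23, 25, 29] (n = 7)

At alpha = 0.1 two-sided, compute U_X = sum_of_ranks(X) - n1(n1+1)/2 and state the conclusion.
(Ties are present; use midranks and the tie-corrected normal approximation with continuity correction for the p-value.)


Step 1: Combine and sort all 14 observations; assign midranks.
sorted (value, group): (5,X), (9,X), (9,Y), (12,Y), (15,X), (16,Y), (18,X), (18,Y), (19,X), (23,X), (23,Y), (25,Y), (26,X), (29,Y)
ranks: 5->1, 9->2.5, 9->2.5, 12->4, 15->5, 16->6, 18->7.5, 18->7.5, 19->9, 23->10.5, 23->10.5, 25->12, 26->13, 29->14
Step 2: Rank sum for X: R1 = 1 + 2.5 + 5 + 7.5 + 9 + 10.5 + 13 = 48.5.
Step 3: U_X = R1 - n1(n1+1)/2 = 48.5 - 7*8/2 = 48.5 - 28 = 20.5.
       U_Y = n1*n2 - U_X = 49 - 20.5 = 28.5.
Step 4: Ties are present, so use the tie-corrected normal approximation (with continuity correction) for the p-value.
Step 5: p-value = 0.653652; compare to alpha = 0.1. fail to reject H0.

U_X = 20.5, p = 0.653652, fail to reject H0 at alpha = 0.1.


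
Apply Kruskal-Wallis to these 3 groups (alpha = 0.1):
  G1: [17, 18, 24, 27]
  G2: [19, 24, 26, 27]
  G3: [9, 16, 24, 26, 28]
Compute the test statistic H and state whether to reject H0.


Step 1: Combine all N = 13 observations and assign midranks.
sorted (value, group, rank): (9,G3,1), (16,G3,2), (17,G1,3), (18,G1,4), (19,G2,5), (24,G1,7), (24,G2,7), (24,G3,7), (26,G2,9.5), (26,G3,9.5), (27,G1,11.5), (27,G2,11.5), (28,G3,13)
Step 2: Sum ranks within each group.
R_1 = 25.5 (n_1 = 4)
R_2 = 33 (n_2 = 4)
R_3 = 32.5 (n_3 = 5)
Step 3: H = 12/(N(N+1)) * sum(R_i^2/n_i) - 3(N+1)
     = 12/(13*14) * (25.5^2/4 + 33^2/4 + 32.5^2/5) - 3*14
     = 0.065934 * 646.062 - 42
     = 0.597527.
Step 4: Ties present; correction factor C = 1 - 36/(13^3 - 13) = 0.983516. Corrected H = 0.597527 / 0.983516 = 0.607542.
Step 5: Under H0, H ~ chi^2(2); p-value = 0.738030.
Step 6: alpha = 0.1. fail to reject H0.

H = 0.6075, df = 2, p = 0.738030, fail to reject H0.


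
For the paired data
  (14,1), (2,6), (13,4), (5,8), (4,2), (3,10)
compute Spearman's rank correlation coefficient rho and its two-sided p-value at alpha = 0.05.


Step 1: Rank x and y separately (midranks; no ties here).
rank(x): 14->6, 2->1, 13->5, 5->4, 4->3, 3->2
rank(y): 1->1, 6->4, 4->3, 8->5, 2->2, 10->6
Step 2: d_i = R_x(i) - R_y(i); compute d_i^2.
  (6-1)^2=25, (1-4)^2=9, (5-3)^2=4, (4-5)^2=1, (3-2)^2=1, (2-6)^2=16
sum(d^2) = 56.
Step 3: rho = 1 - 6*56 / (6*(6^2 - 1)) = 1 - 336/210 = -0.600000.
Step 4: Under H0, t = rho * sqrt((n-2)/(1-rho^2)) = -1.5000 ~ t(4).
Step 5: Two-sided p-value from the t-distribution with 4 df = 0.208000.
Step 6: alpha = 0.05. fail to reject H0.

rho = -0.6000, p = 0.208000, fail to reject H0 at alpha = 0.05.


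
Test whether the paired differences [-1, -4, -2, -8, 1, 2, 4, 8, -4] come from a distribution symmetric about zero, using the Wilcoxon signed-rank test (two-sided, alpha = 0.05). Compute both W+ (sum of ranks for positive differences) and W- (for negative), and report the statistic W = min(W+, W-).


Step 1: Drop any zero differences (none here) and take |d_i|.
|d| = [1, 4, 2, 8, 1, 2, 4, 8, 4]
Step 2: Midrank |d_i| (ties get averaged ranks).
ranks: |1|->1.5, |4|->6, |2|->3.5, |8|->8.5, |1|->1.5, |2|->3.5, |4|->6, |8|->8.5, |4|->6
Step 3: Attach original signs; sum ranks with positive sign and with negative sign.
W+ = 1.5 + 3.5 + 6 + 8.5 = 19.5
W- = 1.5 + 6 + 3.5 + 8.5 + 6 = 25.5
(Check: W+ + W- = 45 should equal n(n+1)/2 = 45.)
Step 4: Test statistic W = min(W+, W-) = 19.5.
Step 5: Ties in |d|, so use the tie-corrected normal approximation.
        E[W] = n(n+1)/4 = 9*10/4 = 22.5.
        Tie groups: |d|=1 (t=2), |d|=2 (t=2), |d|=4 (t=3), |d|=8 (t=2); sum(t^3 - t) = 42.
        Var[W] = n(n+1)(2n+1)/24 - sum(t^3-t)/48 = 1710/24 - 42/48 = 70.375.
        z = (W - E[W]) / sqrt(Var[W]) = (19.5 - 22.5) / 8.3890 = -0.3576.
        Two-sided p = 2*Phi(z) = 0.720634.
Step 6: alpha = 0.05. fail to reject H0.

W+ = 19.5, W- = 25.5, W = min = 19.5, p = 0.720634, fail to reject H0.


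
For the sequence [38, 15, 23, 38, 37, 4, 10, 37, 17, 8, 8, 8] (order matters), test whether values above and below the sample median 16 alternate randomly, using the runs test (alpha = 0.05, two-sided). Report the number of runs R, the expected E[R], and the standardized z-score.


Step 1: Compute median = 16; label A = above, B = below.
Labels in order: ABAAABBAABBB  (n_A = 6, n_B = 6)
Step 2: Count runs R = 6.
Step 3: Under H0 (random ordering), E[R] = 2*n_A*n_B/(n_A+n_B) + 1 = 2*6*6/12 + 1 = 7.0000.
        Var[R] = 2*n_A*n_B*(2*n_A*n_B - n_A - n_B) / ((n_A+n_B)^2 * (n_A+n_B-1)) = 4320/1584 = 2.7273.
        SD[R] = 1.6514.
Step 4: Continuity-corrected z = (R + 0.5 - E[R]) / SD[R] = (6 + 0.5 - 7.0000) / 1.6514 = -0.3028.
Step 5: Two-sided p-value via normal approximation = 2*(1 - Phi(|z|)) = 0.762069.
Step 6: alpha = 0.05. fail to reject H0.

R = 6, z = -0.3028, p = 0.762069, fail to reject H0.


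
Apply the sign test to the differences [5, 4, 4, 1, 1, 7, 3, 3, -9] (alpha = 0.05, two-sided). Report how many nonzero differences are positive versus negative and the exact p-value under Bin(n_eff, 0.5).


Step 1: Discard zero differences. Original n = 9; n_eff = number of nonzero differences = 9.
Nonzero differences (with sign): +5, +4, +4, +1, +1, +7, +3, +3, -9
Step 2: Count signs: positive = 8, negative = 1.
Step 3: Under H0: P(positive) = 0.5, so the number of positives S ~ Bin(9, 0.5).
Step 4: Two-sided exact p-value = sum of Bin(9,0.5) probabilities at or below the observed probability = 0.039062.
Step 5: alpha = 0.05. reject H0.

n_eff = 9, pos = 8, neg = 1, p = 0.039062, reject H0.
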